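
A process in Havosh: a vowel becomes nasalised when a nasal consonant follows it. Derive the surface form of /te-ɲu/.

[tẽɲu]

/e/ sits next to the nasal /ɲ/ and is therefore nasalised to [ẽ].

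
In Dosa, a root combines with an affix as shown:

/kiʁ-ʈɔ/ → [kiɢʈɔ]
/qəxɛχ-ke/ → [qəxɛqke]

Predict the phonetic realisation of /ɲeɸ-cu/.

[ɲepcu]

The data show regressive manner assimilation: /ʁ/ → [ɢ] before /ʈ/; /χ/ → [q] before /k/. In each pair only manner changes, matching the following consonant, while place and voice stay constant.
/ɸ/ is a voiceless bilabial fricative. The following trigger /c/ is a stop, so /ɸ/ must become a stop as well.
Changing only its manner to stop gives [p] — the voiceless bilabial stop.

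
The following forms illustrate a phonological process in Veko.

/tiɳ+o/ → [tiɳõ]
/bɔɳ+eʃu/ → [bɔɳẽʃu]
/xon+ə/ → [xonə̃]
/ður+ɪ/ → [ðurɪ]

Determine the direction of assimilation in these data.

The vowel /o/ surfaces as nasalised [õ] next to the preceding nasal /ɳ/ — it has acquired the [+nasal] feature of its neighbour.
The other forms show the same pattern: /e/ → [ẽ] after /ɳ/; /ə/ → [ə̃] after /n/ — each time a vowel is nasalised next to a preceding nasal.
No change occurs in [ðurɪ] because the vowel at the boundary is adjacent to an oral consonant, not a nasal (/ɪ/ next to /r/).
Because the conditioning nasal is to the left of the vowel that changes, the process is progressive (perseverative).

progressive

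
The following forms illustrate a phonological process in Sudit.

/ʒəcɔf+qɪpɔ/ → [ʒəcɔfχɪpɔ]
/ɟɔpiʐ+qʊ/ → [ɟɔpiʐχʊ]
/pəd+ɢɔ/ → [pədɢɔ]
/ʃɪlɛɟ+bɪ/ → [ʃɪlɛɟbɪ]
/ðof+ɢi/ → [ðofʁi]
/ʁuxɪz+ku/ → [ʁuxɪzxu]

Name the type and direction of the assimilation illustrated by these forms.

Comparing underlying and surface forms, /q/ → [χ] is the alternation; the neighbouring /f/ is constant.
/q/ is a stop while /f/ is a fricative; the output [χ] is a fricative, matching the trigger — so the feature that spreads is manner.
Place and voice are unchanged, so the assimilation is partial, not total.
Checking the remaining alternations: /q/ → [χ] after /ʐ/ (stop → fricative, matching a fricative); /ɢ/ → [ʁ] after /f/ (stop → fricative, matching a fricative); /k/ → [x] after /z/ (stop → fricative, matching a fricative) — only manner changes, and always toward the preceding segment.
No alternation appears in [pədɢɔ], [ʃɪlɛɟbɪ]: there the adjacent consonants already agree in manner (/ɢ/ and /d/ are both stops; /b/ and /ɟ/ are both stops), so these forms are consistent with the same rule.
Since the segment that changes follows the conditioning segment, the assimilation is progressive.

progressive manner assimilation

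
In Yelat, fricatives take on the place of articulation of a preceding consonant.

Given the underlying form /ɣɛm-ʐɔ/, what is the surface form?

/ʐ/ is a voiced retroflex fricative. The preceding trigger /m/ is bilabial, so /ʐ/ must become bilabial as well.
The voiced bilabial fricative is [β], so /ʐ/ → [β].

[ɣɛmβɔ]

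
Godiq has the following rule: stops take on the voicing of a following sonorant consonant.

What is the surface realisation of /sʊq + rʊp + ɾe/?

The rule targets /q/ (voiceless uvular stop), which sits before the trigger /r/ (voiced).
Changing only its voicing to voiced gives [ɢ] — the voiced uvular stop.
The same rule applies at the second boundary: /p/ → [b] next to /ɾ/.

[sʊɢrʊbɾe]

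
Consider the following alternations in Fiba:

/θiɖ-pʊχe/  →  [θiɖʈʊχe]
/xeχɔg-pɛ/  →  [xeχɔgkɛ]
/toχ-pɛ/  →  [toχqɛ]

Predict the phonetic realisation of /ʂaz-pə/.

[ʂaztə]

The data show progressive place assimilation: /p/ → [ʈ] after /ɖ/; /p/ → [k] after /g/; /p/ → [q] after /χ/. In each pair only place changes, matching the preceding consonant, while manner and voice stay constant.
The rule targets /p/ (voiceless bilabial stop), which sits after the trigger /z/ (alveolar).
The voiceless alveolar stop is [t], so /p/ → [t].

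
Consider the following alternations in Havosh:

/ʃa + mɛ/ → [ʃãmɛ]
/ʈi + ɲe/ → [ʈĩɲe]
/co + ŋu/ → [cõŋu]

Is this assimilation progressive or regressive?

The vowel /a/ surfaces as nasalised [ã] next to the following nasal /m/ — it has acquired the [+nasal] feature of its neighbour.
Likewise in the remaining data: /i/ → [ĩ] before /ɲ/; /o/ → [õ] before /ŋ/ — each time a vowel is nasalised next to a following nasal.
Because the conditioning nasal is to the right of the vowel that changes, the process is regressive (anticipatory).

regressive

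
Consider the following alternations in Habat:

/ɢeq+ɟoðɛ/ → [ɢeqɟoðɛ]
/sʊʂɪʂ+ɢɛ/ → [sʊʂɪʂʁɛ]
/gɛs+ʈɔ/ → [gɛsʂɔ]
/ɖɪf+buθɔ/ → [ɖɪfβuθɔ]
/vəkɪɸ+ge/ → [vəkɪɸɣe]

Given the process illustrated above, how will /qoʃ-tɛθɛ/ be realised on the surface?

[qoʃsɛθɛ]

The data show progressive manner assimilation: /ɢ/ → [ʁ] after /ʂ/; /ʈ/ → [ʂ] after /s/; /b/ → [β] after /f/; /g/ → [ɣ] after /ɸ/. In each pair only manner changes, matching the preceding consonant, while place and voice stay constant.
No alternation appears in [ɢeqɟoðɛ]: there the adjacent consonants already agree in manner (/ɟ/ and /q/ are both stops), so this form is consistent with the same rule.
/t/ is a voiceless alveolar stop. The preceding trigger /ʃ/ is a fricative, so /t/ must become a fricative as well.
The voiceless alveolar fricative is [s], so /t/ → [s].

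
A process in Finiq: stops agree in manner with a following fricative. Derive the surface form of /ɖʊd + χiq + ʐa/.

/d/ is a voiced alveolar stop. The following trigger /χ/ is a fricative, so /d/ must become a fricative as well.
A voiced alveolar fricative is [z], so the surface segment is [z].
At the second juncture, /q/ likewise becomes [χ] adjacent to /ʐ/.

[ɖʊzχiχʐa]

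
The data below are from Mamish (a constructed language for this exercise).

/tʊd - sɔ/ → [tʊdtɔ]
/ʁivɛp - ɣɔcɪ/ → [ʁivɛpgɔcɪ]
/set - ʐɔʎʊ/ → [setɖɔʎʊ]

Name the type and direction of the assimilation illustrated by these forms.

Comparing underlying and surface forms, /s/ → [t] is the alternation; the neighbouring /d/ is constant.
/s/ is a fricative while /d/ is a stop; the output [t] is a stop, matching the trigger — so the feature that spreads is manner.
Place and voice are unchanged, so the assimilation is partial, not total.
The same holds elsewhere in the data: /ɣ/ → [g] after /p/ (fricative → stop, matching a stop); /ʐ/ → [ɖ] after /t/ (fricative → stop, matching a stop) — only manner changes, and always toward the preceding segment.
The trigger is the preceding segment, so the direction is progressive (perseverative).

progressive manner assimilation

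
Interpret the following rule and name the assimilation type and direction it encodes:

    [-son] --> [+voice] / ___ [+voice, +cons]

The target ([-son], obstruents) acquires [+voice] next to a voiced consonant ([+voice, +cons]) — it takes on the voicing of its neighbour, so the feature that spreads is voicing.
The conditioning segment sits to the right of the focus bar, meaning the trigger follows the segment that changes — regressive assimilation.

regressive voicing assimilation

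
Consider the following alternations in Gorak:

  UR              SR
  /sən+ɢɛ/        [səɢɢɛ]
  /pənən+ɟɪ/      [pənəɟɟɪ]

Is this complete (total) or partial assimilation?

Underlying /n/ is realised as [ɢ] next to /ɢ/; /ɢ/ itself does not change.
The output [ɢ] is identical to the trigger /ɢ/ — every feature (place, manner, voicing) has been copied — so this is total assimilation.
The other form behaves the same way: /n/ → [ɟ] before /ɟ/ — in each case the output is a copy of the following consonant.

total assimilation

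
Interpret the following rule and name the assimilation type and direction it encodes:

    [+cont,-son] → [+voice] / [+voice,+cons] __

The structural change is [+voice], and the conditioning segment [+voice,+cons] (a voiced consonant) is itself voiced, so the target comes to share the voicing of its neighbour — voicing assimilation.
Since the environment is written before the underscore, the trigger precedes the target; the direction is progressive.

progressive voicing assimilation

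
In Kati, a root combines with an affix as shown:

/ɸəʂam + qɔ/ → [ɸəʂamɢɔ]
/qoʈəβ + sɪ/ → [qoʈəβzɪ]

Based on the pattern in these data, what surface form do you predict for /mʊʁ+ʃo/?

[mʊʁʒo]

The data show progressive voicing assimilation: /q/ → [ɢ] after /m/; /s/ → [z] after /β/. In each pair only voicing changes, matching the preceding consonant, while place and manner stay constant.
/ʃ/ is a voiceless postalveolar fricative. The preceding trigger /ʁ/ is voiced, so /ʃ/ must become voiced as well.
Changing only its voicing to voiced gives [ʒ] — the voiced postalveolar fricative.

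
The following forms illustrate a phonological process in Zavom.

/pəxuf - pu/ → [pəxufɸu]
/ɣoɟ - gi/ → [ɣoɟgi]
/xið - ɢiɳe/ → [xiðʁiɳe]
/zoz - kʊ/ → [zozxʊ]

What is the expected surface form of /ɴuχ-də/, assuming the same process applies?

[ɴuχzə]

The data show progressive manner assimilation: /p/ → [ɸ] after /f/; /ɢ/ → [ʁ] after /ð/; /k/ → [x] after /z/. In each pair only manner changes, matching the preceding consonant, while place and voice stay constant.
No alternation appears in [ɣoɟgi]: there the adjacent consonants already agree in manner (/g/ and /ɟ/ are both stops), so this form is consistent with the same rule.
The rule targets /d/ (voiced alveolar stop), which sits after the trigger /χ/ (fricative).
Changing only its manner to fricative gives [z] — the voiced alveolar fricative.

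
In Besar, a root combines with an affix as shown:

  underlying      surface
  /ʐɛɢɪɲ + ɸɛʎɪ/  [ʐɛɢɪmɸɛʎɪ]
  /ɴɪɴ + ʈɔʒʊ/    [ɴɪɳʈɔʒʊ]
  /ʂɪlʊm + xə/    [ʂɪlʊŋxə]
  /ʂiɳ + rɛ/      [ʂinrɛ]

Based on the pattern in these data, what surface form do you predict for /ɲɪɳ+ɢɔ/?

The data show regressive place assimilation: /ɲ/ → [m] before /ɸ/; /ɴ/ → [ɳ] before /ʈ/; /m/ → [ŋ] before /x/; /ɳ/ → [n] before /r/. In each pair only place changes, matching the following consonant, while manner and voice stay constant.
/ɳ/ is a voiced retroflex nasal. The following trigger /ɢ/ is uvular, so /ɳ/ must become uvular as well.
A voiced uvular nasal is [ɴ], so the surface segment is [ɴ].

[ɲɪɴɢɔ]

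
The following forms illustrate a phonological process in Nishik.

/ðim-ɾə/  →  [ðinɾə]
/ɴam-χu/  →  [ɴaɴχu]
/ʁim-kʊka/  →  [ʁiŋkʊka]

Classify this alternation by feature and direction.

Comparing underlying and surface forms, /m/ → [n] is the alternation; the neighbouring /ɾ/ is constant.
/m/ is bilabial while /ɾ/ is alveolar; the output [n] is alveolar, matching the trigger — so the feature that spreads is place.
Manner and voice are unchanged, so the assimilation is partial, not total.
The other alternating forms pattern the same way: /m/ → [ɴ] before /χ/ (bilabial → uvular, matching uvular); /m/ → [ŋ] before /k/ (bilabial → velar, matching velar) — only place changes, and always toward the following segment.
The trigger is the following segment, so the direction is regressive (anticipatory).

regressive place assimilation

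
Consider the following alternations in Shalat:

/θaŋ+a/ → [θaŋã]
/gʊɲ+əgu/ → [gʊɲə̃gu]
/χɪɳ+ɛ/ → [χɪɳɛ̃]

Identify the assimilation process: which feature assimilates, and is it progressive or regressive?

progressive nasality assimilation (vowel nasalisation)

The vowel /a/ surfaces as nasalised [ã] next to the preceding nasal /ŋ/ — it has acquired the [+nasal] feature of its neighbour.
Likewise in the remaining data: /ə/ → [ə̃] after /ɲ/; /ɛ/ → [ɛ̃] after /ɳ/ — each time a vowel is nasalised next to a preceding nasal.
Because the conditioning nasal is to the left of the vowel that changes, the process is progressive (perseverative).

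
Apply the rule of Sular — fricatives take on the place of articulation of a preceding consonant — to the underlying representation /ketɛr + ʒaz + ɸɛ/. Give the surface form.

The rule targets /ʒ/ (voiced postalveolar fricative), which sits after the trigger /r/ (alveolar).
Changing only its place to alveolar gives [z] — the voiced alveolar fricative.
At the second juncture, /ɸ/ likewise becomes [s] adjacent to /z/.

[ketɛrzazsɛ]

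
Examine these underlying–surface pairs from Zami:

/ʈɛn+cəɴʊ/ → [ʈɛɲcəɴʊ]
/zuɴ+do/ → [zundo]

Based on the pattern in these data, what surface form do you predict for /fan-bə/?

The data show regressive place assimilation: /n/ → [ɲ] before /c/; /ɴ/ → [n] before /d/. In each pair only place changes, matching the following consonant, while manner and voice stay constant.
/n/ is a voiced alveolar nasal. The following trigger /b/ is bilabial, so /n/ must become bilabial as well.
Changing only its place to bilabial gives [m] — the voiced bilabial nasal.

[fambə]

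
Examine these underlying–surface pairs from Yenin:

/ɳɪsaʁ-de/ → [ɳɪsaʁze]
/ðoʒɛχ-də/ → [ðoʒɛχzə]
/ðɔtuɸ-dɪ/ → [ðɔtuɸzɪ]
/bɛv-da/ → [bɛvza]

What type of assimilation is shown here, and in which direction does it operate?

progressive manner assimilation

Comparing underlying and surface forms, /d/ → [z] is the alternation; the neighbouring /ʁ/ is constant.
/d/ is a stop while /ʁ/ is a fricative; the output [z] is a fricative, matching the trigger — so the feature that spreads is manner.
Place and voice are unchanged, so the assimilation is partial, not total.
The same holds elsewhere in the data: /d/ → [z] after /χ/ (stop → fricative, matching a fricative); /d/ → [z] after /ɸ/ (stop → fricative, matching a fricative); /d/ → [z] after /v/ (stop → fricative, matching a fricative) — only manner changes, and always toward the preceding segment.
The trigger is the preceding segment, so the direction is progressive (perseverative).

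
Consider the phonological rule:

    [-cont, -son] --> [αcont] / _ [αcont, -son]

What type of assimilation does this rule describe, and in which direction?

regressive manner assimilation

The rule copies [cont] (continuancy) from the environment onto the target stops; since [±cont] encodes the stop/fricative manner contrast, the assimilating dimension is manner.
Since the environment is written after the underscore, the trigger follows the target; the direction is regressive.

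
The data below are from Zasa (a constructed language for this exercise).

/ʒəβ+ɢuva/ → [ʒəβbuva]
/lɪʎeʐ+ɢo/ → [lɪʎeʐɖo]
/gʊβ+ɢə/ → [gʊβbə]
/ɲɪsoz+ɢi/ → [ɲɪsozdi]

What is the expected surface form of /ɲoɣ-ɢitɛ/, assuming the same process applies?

[ɲoɣgitɛ]

The data show progressive place assimilation: /ɢ/ → [b] after /β/; /ɢ/ → [ɖ] after /ʐ/; /ɢ/ → [d] after /z/. In each pair only place changes, matching the preceding consonant, while manner and voice stay constant.
The rule targets /ɢ/ (voiced uvular stop), which sits after the trigger /ɣ/ (velar).
The voiced velar stop is [g], so /ɢ/ → [g].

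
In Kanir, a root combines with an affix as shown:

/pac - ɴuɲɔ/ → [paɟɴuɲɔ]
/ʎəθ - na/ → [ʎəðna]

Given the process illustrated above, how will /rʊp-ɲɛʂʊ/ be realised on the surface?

[rʊbɲɛʂʊ]

The data show regressive voicing assimilation: /c/ → [ɟ] before /ɴ/; /θ/ → [ð] before /n/. In each pair only voicing changes, matching the following consonant, while place and manner stay constant.
/p/ is a voiceless bilabial stop. The following trigger /ɲ/ is voiced, so /p/ must become voiced as well.
A voiced bilabial stop is [b], so the surface segment is [b].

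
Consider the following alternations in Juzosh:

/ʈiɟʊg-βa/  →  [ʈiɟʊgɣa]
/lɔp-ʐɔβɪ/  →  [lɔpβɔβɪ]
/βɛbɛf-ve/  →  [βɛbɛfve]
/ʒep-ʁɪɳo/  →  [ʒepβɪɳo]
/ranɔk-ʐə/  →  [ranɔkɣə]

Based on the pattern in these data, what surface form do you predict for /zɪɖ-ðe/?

The data show progressive place assimilation: /β/ → [ɣ] after /g/; /ʐ/ → [β] after /p/; /ʁ/ → [β] after /p/; /ʐ/ → [ɣ] after /k/. In each pair only place changes, matching the preceding consonant, while manner and voice stay constant.
Nothing changes in [βɛbɛfve]: there the adjacent consonants already agree in place (/v/ and /f/ are both labiodental), so this form is consistent with the same rule.
/ð/ is a voiced dental fricative. The preceding trigger /ɖ/ is retroflex, so /ð/ must become retroflex as well.
The voiced retroflex fricative is [ʐ], so /ð/ → [ʐ].

[zɪɖʐe]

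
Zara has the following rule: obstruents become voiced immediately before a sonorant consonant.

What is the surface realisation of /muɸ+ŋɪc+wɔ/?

/ɸ/ is a voiceless bilabial fricative. The following trigger /ŋ/ is voiced, so /ɸ/ must become voiced as well.
Changing only its voicing to voiced gives [β] — the voiced bilabial fricative.
At the second juncture, /c/ likewise becomes [ɟ] adjacent to /w/.

[muβŋɪɟwɔ]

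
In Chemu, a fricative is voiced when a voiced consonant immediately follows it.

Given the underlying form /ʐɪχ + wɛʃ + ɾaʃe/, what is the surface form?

[ʐɪʁwɛʒɾaʃe]

/χ/ is a voiceless uvular fricative. The following trigger /w/ is voiced, so /χ/ must become voiced as well.
Changing only its voicing to voiced gives [ʁ] — the voiced uvular fricative.
The same rule applies at the second boundary: /ʃ/ → [ʒ] next to /ɾ/.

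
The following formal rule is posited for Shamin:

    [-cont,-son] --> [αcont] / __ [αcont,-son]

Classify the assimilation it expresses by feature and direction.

regressive manner assimilation

The shared variable α links the value of [cont] on the target to that of the neighbouring obstruent. [cont] distinguishes stops from fricatives — a manner-of-articulation feature — so this is manner assimilation.
Since the environment is written after the underscore, the trigger follows the target; the direction is regressive.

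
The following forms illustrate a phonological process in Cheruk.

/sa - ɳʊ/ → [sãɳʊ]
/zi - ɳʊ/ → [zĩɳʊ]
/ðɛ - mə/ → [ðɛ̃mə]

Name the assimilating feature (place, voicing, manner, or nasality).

The vowel /a/ surfaces as nasalised [ã] next to the following nasal /ɳ/ — it has acquired the [+nasal] feature of its neighbour.
Likewise in the remaining data: /i/ → [ĩ] before /ɳ/; /ɛ/ → [ɛ̃] before /m/ — each time a vowel is nasalised next to a following nasal.

nasality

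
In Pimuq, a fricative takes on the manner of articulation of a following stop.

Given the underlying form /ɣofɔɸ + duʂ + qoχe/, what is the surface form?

The rule targets /ɸ/ (voiceless bilabial fricative), which sits before the trigger /d/ (stop).
Changing only its manner to stop gives [p] — the voiceless bilabial stop.
The same rule applies at the second boundary: /ʂ/ → [ʈ] next to /q/.

[ɣofɔpduʈqoχe]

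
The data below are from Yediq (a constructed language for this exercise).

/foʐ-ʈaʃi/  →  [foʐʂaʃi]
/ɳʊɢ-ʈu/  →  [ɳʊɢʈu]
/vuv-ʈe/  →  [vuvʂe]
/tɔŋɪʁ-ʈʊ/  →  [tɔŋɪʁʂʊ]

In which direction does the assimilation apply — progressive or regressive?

Underlying /ʈ/ is realised as [ʂ] next to /ʐ/; /ʐ/ itself does not change.
/ʈ/ is a stop while /ʐ/ is a fricative; the output [ʂ] is a fricative, matching the trigger — so the feature that spreads is manner.
Checking the remaining alternations: /ʈ/ → [ʂ] after /v/ (stop → fricative, matching a fricative); /ʈ/ → [ʂ] after /ʁ/ (stop → fricative, matching a fricative) — only manner changes, and always toward the preceding segment.
Nothing changes in [ɳʊɢʈu]: there the adjacent consonants already agree in manner (/ʈ/ and /ɢ/ are both stops), so this form is consistent with the same rule.
The trigger is the preceding segment, so the direction is progressive (perseverative).

progressive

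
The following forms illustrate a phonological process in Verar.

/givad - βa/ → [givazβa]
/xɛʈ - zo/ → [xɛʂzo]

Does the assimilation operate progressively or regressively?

The segment that alternates is /d/, which surfaces as [z] when adjacent to /β/.
/d/ is a stop while /β/ is a fricative; the output [z] is a fricative, matching the trigger — so the feature that spreads is manner.
The other alternating form patterns the same way: /ʈ/ → [ʂ] before /z/ (stop → fricative, matching a fricative) — only manner changes, and always toward the following segment.
The trigger is the following segment, so the direction is regressive (anticipatory).

regressive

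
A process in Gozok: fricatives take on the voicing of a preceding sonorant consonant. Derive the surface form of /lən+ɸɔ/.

[lənβɔ]

/ɸ/ is a voiceless bilabial fricative. The preceding trigger /n/ is voiced, so /ɸ/ must become voiced as well.
Changing only its voicing to voiced gives [β] — the voiced bilabial fricative.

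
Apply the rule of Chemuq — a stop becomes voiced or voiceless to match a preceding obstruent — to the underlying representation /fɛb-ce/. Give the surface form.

[fɛbɟe]

The rule targets /c/ (voiceless palatal stop), which sits after the trigger /b/ (voiced).
The voiced palatal stop is [ɟ], so /c/ → [ɟ].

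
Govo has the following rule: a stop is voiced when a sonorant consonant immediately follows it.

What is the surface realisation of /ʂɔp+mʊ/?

The rule targets /p/ (voiceless bilabial stop), which sits before the trigger /m/ (voiced).
A voiced bilabial stop is [b], so the surface segment is [b].

[ʂɔbmʊ]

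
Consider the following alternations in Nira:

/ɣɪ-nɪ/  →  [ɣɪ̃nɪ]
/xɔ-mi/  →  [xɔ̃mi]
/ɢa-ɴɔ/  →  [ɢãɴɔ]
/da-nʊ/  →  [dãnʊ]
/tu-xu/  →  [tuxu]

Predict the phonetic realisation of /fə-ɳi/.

The data show regressive nasality assimilation (vowel nasalisation): /ɪ/ → [ɪ̃] before /n/; /ɔ/ → [ɔ̃] before /m/; /a/ → [ã] before /ɴ/; /a/ → [ã] before /n/ — a vowel is nasalised by an immediately following nasal consonant.
No change occurs in [tuxu] because the vowel at the boundary is adjacent to an oral consonant, not a nasal (/u/ next to /x/).
/ə/ sits next to the nasal /ɳ/ and is therefore nasalised to [ə̃].

[fə̃ɳi]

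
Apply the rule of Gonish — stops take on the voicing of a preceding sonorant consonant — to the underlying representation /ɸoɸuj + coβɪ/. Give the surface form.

[ɸoɸujɟoβɪ]

/c/ is a voiceless palatal stop. The preceding trigger /j/ is voiced, so /c/ must become voiced as well.
The voiced palatal stop is [ɟ], so /c/ → [ɟ].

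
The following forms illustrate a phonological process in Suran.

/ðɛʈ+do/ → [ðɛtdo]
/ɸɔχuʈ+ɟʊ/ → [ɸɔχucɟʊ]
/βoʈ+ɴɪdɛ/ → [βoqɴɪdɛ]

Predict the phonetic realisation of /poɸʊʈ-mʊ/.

[poɸʊpmʊ]

The data show regressive place assimilation: /ʈ/ → [t] before /d/; /ʈ/ → [c] before /ɟ/; /ʈ/ → [q] before /ɴ/. In each pair only place changes, matching the following consonant, while manner and voice stay constant.
The rule targets /ʈ/ (voiceless retroflex stop), which sits before the trigger /m/ (bilabial).
Changing only its place to bilabial gives [p] — the voiceless bilabial stop.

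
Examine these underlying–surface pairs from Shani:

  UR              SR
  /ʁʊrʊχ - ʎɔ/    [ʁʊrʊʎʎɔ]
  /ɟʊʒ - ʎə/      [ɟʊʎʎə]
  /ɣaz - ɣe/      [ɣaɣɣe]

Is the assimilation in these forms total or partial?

The segment that alternates is /χ/, which surfaces as [ʎ] when adjacent to /ʎ/.
The output [ʎ] is identical to the trigger /ʎ/ — every feature (place, manner, voicing) has been copied — so this is total assimilation.
The remaining alternations confirm this: /ʒ/ → [ʎ] before /ʎ/; /z/ → [ɣ] before /ɣ/ — in each case the output is a copy of the following consonant.

total assimilation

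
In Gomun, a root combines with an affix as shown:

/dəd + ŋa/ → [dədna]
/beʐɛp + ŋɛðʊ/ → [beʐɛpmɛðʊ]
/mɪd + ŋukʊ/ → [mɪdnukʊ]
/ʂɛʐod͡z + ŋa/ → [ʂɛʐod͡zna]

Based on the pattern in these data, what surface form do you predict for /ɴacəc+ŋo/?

The data show progressive place assimilation: /ŋ/ → [n] after /d/; /ŋ/ → [m] after /p/; /ŋ/ → [n] after /d͡z/. In each pair only place changes, matching the preceding consonant, while manner and voice stay constant.
/ŋ/ is a voiced velar nasal. The preceding trigger /c/ is palatal, so /ŋ/ must become palatal as well.
Changing only its place to palatal gives [ɲ] — the voiced palatal nasal.

[ɴacəcɲo]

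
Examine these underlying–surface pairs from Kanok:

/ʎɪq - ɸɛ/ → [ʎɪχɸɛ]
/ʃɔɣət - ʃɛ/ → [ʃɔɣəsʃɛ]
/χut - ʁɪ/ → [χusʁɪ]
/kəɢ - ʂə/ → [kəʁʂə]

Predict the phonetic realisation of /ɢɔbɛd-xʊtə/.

[ɢɔbɛzxʊtə]

The data show regressive manner assimilation: /q/ → [χ] before /ɸ/; /t/ → [s] before /ʃ/; /t/ → [s] before /ʁ/; /ɢ/ → [ʁ] before /ʂ/. In each pair only manner changes, matching the following consonant, while place and voice stay constant.
The rule targets /d/ (voiced alveolar stop), which sits before the trigger /x/ (fricative).
Changing only its manner to fricative gives [z] — the voiced alveolar fricative.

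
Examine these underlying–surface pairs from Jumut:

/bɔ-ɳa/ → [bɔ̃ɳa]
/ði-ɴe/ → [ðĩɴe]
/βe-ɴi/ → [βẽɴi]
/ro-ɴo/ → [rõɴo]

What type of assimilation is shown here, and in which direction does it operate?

The vowel /ɔ/ surfaces as nasalised [ɔ̃] next to the following nasal /ɳ/ — it has acquired the [+nasal] feature of its neighbour.
Likewise in the remaining data: /i/ → [ĩ] before /ɴ/; /e/ → [ẽ] before /ɴ/; /o/ → [õ] before /ɴ/ — each time a vowel is nasalised next to a following nasal.
Because the conditioning nasal is to the right of the vowel that changes, the process is regressive (anticipatory).

regressive nasality assimilation (vowel nasalisation)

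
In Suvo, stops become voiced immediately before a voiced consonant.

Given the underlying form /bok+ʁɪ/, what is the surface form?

/k/ is a voiceless velar stop. The following trigger /ʁ/ is voiced, so /k/ must become voiced as well.
A voiced velar stop is [g], so the surface segment is [g].

[bogʁɪ]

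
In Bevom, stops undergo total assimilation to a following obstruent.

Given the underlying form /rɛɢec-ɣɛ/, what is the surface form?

/c/ is the segment targeted by the rule; it sits immediately before /ɣ/, so it assimilates completely and surfaces as [ɣ].

[rɛɢeɣɣɛ]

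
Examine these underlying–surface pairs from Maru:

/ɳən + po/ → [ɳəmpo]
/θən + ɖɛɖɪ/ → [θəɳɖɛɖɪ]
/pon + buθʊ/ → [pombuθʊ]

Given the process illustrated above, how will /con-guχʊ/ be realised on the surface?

The data show regressive place assimilation: /n/ → [m] before /p/; /n/ → [ɳ] before /ɖ/; /n/ → [m] before /b/. In each pair only place changes, matching the following consonant, while manner and voice stay constant.
/n/ is a voiced alveolar nasal. The following trigger /g/ is velar, so /n/ must become velar as well.
A voiced velar nasal is [ŋ], so the surface segment is [ŋ].

[coŋguχʊ]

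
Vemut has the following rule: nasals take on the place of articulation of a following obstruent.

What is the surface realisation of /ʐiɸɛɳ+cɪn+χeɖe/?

The rule targets /ɳ/ (voiced retroflex nasal), which sits before the trigger /c/ (palatal).
Changing only its place to palatal gives [ɲ] — the voiced palatal nasal.
At the second juncture, /n/ likewise becomes [ɴ] adjacent to /χ/.

[ʐiɸɛɲcɪɴχeɖe]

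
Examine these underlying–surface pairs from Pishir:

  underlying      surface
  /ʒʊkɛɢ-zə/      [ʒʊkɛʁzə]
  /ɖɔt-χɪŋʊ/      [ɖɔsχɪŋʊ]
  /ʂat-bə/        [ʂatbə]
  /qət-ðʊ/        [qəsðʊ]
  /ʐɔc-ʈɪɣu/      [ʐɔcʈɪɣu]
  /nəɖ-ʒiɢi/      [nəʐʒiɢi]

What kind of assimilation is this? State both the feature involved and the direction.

Underlying /ɢ/ is realised as [ʁ] next to /z/; /z/ itself does not change.
The change stop → fricative matches the manner of the following /z/, identifying this as manner assimilation.
Place and voice are unchanged, so the assimilation is partial, not total.
Checking the remaining alternations: /t/ → [s] before /χ/ (stop → fricative, matching a fricative); /t/ → [s] before /ð/ (stop → fricative, matching a fricative); /ɖ/ → [ʐ] before /ʒ/ (stop → fricative, matching a fricative) — only manner changes, and always toward the following segment.
No alternation appears in [ʂatbə], [ʐɔcʈɪɣu]: there the adjacent consonants already agree in manner (/t/ and /b/ are both stops; /c/ and /ʈ/ are both stops), so these forms are consistent with the same rule.
The trigger is the following segment, so the direction is regressive (anticipatory).

regressive manner assimilation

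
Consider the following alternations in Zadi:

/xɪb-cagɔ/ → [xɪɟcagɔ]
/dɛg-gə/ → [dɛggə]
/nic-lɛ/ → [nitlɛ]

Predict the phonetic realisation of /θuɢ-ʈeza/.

[θuɖʈeza]

The data show regressive place assimilation: /b/ → [ɟ] before /c/; /c/ → [t] before /l/. In each pair only place changes, matching the following consonant, while manner and voice stay constant.
Nothing changes in [dɛggə]: there the adjacent consonants already agree in place (/g/ and /g/ are both velar), so this form is consistent with the same rule.
/ɢ/ is a voiced uvular stop. The following trigger /ʈ/ is retroflex, so /ɢ/ must become retroflex as well.
The voiced retroflex stop is [ɖ], so /ɢ/ → [ɖ].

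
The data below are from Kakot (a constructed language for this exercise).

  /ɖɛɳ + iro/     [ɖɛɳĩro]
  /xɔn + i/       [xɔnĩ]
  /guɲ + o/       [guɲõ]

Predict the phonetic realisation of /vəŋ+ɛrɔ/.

[vəŋɛ̃rɔ]

The data show progressive nasality assimilation (vowel nasalisation): /i/ → [ĩ] after /ɳ/; /i/ → [ĩ] after /n/; /o/ → [õ] after /ɲ/ — a vowel is nasalised by an immediately preceding nasal consonant.
/ɛ/ sits next to the nasal /ŋ/ and is therefore nasalised to [ɛ̃].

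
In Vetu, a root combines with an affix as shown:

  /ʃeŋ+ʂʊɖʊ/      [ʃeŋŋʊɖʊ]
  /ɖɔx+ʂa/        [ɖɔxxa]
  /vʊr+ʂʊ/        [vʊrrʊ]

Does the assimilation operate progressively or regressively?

Comparing underlying and surface forms, /ʂ/ → [ŋ] is the alternation; the neighbouring /ŋ/ is constant.
The output [ŋ] is identical to the trigger /ŋ/ — every feature (place, manner, voicing) has been copied — so this is total assimilation.
The other forms behave the same way: /ʂ/ → [x] after /x/; /ʂ/ → [r] after /r/ — in each case the output is a copy of the preceding consonant.
The trigger is the preceding segment, so the direction is progressive (perseverative).

progressive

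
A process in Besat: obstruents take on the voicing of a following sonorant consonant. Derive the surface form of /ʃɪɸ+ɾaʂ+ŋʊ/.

The rule targets /ɸ/ (voiceless bilabial fricative), which sits before the trigger /ɾ/ (voiced).
A voiced bilabial fricative is [β], so the surface segment is [β].
The same rule applies at the second boundary: /ʂ/ → [ʐ] next to /ŋ/.

[ʃɪβɾaʐŋʊ]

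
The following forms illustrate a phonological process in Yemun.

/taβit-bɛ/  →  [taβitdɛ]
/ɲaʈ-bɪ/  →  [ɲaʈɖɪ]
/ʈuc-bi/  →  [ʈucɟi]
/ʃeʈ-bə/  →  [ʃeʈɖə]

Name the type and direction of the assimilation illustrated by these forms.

progressive place assimilation

The segment that alternates is /b/, which surfaces as [d] when adjacent to /t/.
The change bilabial → alveolar matches the place of the preceding /t/, identifying this as place assimilation.
Manner and voice are unchanged, so the assimilation is partial, not total.
The same holds elsewhere in the data: /b/ → [ɖ] after /ʈ/ (bilabial → retroflex, matching retroflex); /b/ → [ɟ] after /c/ (bilabial → palatal, matching palatal) — only place changes, and always toward the preceding segment.
Since the segment that changes follows the conditioning segment, the assimilation is progressive.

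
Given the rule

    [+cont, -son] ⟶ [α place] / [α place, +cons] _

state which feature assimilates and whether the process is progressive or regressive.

The rule copies the place features (abbreviated [place]) from the environment onto the target, so the assimilating feature is place.
The conditioning segment sits to the left of the focus bar, meaning the trigger precedes the segment that changes — progressive assimilation.

progressive place assimilation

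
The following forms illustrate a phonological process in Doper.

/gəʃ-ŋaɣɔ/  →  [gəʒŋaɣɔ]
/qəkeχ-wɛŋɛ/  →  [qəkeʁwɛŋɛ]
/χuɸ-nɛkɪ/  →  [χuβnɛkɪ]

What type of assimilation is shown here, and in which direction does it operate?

regressive voicing assimilation

The segment that alternates is /ʃ/, which surfaces as [ʒ] when adjacent to /ŋ/.
/ʃ/ is voiceless while /ŋ/ is voiced; the output [ʒ] is voiced, matching the trigger — so the feature that spreads is voicing.
Place and manner are unchanged, so the assimilation is partial, not total.
Checking the remaining alternations: /χ/ → [ʁ] before /w/ (voiceless → voiced, matching voiced); /ɸ/ → [β] before /n/ (voiceless → voiced, matching voiced) — only voicing changes, and always toward the following segment.
The trigger is the following segment, so the direction is regressive (anticipatory).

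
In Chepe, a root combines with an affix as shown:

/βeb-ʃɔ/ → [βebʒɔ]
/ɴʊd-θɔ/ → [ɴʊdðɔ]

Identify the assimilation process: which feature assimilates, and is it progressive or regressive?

progressive voicing assimilation

The segment that alternates is /ʃ/, which surfaces as [ʒ] when adjacent to /b/.
/ʃ/ is voiceless while /b/ is voiced; the output [ʒ] is voiced, matching the trigger — so the feature that spreads is voicing.
Place and manner are unchanged, so the assimilation is partial, not total.
The other alternating form patterns the same way: /θ/ → [ð] after /d/ (voiceless → voiced, matching voiced) — only voicing changes, and always toward the preceding segment.
Since the segment that changes follows the conditioning segment, the assimilation is progressive.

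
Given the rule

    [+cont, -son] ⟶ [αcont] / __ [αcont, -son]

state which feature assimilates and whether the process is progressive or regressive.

regressive manner assimilation

The rule copies [cont] (continuancy) from the environment onto the target fricatives; since [±cont] encodes the stop/fricative manner contrast, the assimilating dimension is manner.
Since the environment is written after the underscore, the trigger follows the target; the direction is regressive.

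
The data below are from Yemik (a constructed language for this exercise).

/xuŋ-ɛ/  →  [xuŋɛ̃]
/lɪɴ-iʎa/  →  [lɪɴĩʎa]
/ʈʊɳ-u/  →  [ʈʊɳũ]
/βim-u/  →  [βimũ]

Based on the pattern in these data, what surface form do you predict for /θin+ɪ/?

The data show progressive nasality assimilation (vowel nasalisation): /ɛ/ → [ɛ̃] after /ŋ/; /i/ → [ĩ] after /ɴ/; /u/ → [ũ] after /ɳ/; /u/ → [ũ] after /m/ — a vowel is nasalised by an immediately preceding nasal consonant.
/ɪ/ sits next to the nasal /n/ and is therefore nasalised to [ɪ̃].

[θinɪ̃]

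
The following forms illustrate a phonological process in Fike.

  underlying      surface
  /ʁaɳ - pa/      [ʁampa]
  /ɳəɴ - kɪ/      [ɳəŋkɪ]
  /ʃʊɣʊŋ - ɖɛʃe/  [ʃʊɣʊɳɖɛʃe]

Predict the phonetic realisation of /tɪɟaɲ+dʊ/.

The data show regressive place assimilation: /ɳ/ → [m] before /p/; /ɴ/ → [ŋ] before /k/; /ŋ/ → [ɳ] before /ɖ/. In each pair only place changes, matching the following consonant, while manner and voice stay constant.
/ɲ/ is a voiced palatal nasal. The following trigger /d/ is alveolar, so /ɲ/ must become alveolar as well.
Changing only its place to alveolar gives [n] — the voiced alveolar nasal.

[tɪɟandʊ]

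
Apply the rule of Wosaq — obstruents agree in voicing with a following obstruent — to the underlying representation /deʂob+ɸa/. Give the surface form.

The rule targets /b/ (voiced bilabial stop), which sits before the trigger /ɸ/ (voiceless).
Changing only its voicing to voiceless gives [p] — the voiceless bilabial stop.

[deʂopɸa]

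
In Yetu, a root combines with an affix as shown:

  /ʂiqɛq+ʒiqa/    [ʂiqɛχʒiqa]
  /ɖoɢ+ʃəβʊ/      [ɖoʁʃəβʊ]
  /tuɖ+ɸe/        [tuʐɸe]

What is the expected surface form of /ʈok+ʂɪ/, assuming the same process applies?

The data show regressive manner assimilation: /q/ → [χ] before /ʒ/; /ɢ/ → [ʁ] before /ʃ/; /ɖ/ → [ʐ] before /ɸ/. In each pair only manner changes, matching the following consonant, while place and voice stay constant.
/k/ is a voiceless velar stop. The following trigger /ʂ/ is a fricative, so /k/ must become a fricative as well.
A voiceless velar fricative is [x], so the surface segment is [x].

[ʈoxʂɪ]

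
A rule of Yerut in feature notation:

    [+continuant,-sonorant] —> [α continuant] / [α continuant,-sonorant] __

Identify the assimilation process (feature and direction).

progressive manner assimilation

The shared variable α links the value of [continuant] on the target to that of the neighbouring obstruent. [continuant] distinguishes stops from fricatives — a manner-of-articulation feature — so this is manner assimilation.
Since the environment is written before the underscore, the trigger precedes the target; the direction is progressive.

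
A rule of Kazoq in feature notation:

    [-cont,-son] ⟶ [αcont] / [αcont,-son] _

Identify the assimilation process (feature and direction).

progressive manner assimilation

The rule copies [cont] (continuancy) from the environment onto the target stops; since [±cont] encodes the stop/fricative manner contrast, the assimilating dimension is manner.
Since the environment is written before the underscore, the trigger precedes the target; the direction is progressive.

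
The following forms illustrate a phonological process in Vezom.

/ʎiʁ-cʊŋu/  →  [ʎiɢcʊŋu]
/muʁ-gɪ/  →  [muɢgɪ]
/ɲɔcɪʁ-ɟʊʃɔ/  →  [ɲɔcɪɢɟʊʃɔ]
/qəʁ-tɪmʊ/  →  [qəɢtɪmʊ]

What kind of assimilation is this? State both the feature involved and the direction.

regressive manner assimilation

The segment that alternates is /ʁ/, which surfaces as [ɢ] when adjacent to /c/.
/ʁ/ is a fricative while /c/ is a stop; the output [ɢ] is a stop, matching the trigger — so the feature that spreads is manner.
Place and voice are unchanged, so the assimilation is partial, not total.
Checking the remaining alternations: /ʁ/ → [ɢ] before /g/ (fricative → stop, matching a stop); /ʁ/ → [ɢ] before /ɟ/ (fricative → stop, matching a stop); /ʁ/ → [ɢ] before /t/ (fricative → stop, matching a stop) — only manner changes, and always toward the following segment.
Since the segment that changes precedes the conditioning segment, the assimilation is regressive.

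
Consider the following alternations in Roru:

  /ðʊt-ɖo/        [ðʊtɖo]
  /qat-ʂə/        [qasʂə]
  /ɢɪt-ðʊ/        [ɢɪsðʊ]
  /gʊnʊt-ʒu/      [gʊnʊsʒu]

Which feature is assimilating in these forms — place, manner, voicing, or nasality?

manner

The segment that alternates is /t/, which surfaces as [s] when adjacent to /ʂ/.
The change stop → fricative matches the manner of the following /ʂ/, identifying this as manner assimilation.
The other alternating forms pattern the same way: /t/ → [s] before /ð/ (stop → fricative, matching a fricative); /t/ → [s] before /ʒ/ (stop → fricative, matching a fricative) — only manner changes, and always toward the following segment.
Nothing changes in [ðʊtɖo]: there the adjacent consonants already agree in manner (/t/ and /ɖ/ are both stops), so this form is consistent with the same rule.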